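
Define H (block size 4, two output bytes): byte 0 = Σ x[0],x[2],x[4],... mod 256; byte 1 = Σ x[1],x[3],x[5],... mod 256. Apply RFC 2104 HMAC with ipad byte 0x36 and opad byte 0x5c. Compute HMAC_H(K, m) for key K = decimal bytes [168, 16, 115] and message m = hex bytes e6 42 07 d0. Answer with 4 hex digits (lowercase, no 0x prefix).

f316

Key decimal bytes [168, 16, 115] = a8 10 73 is 3 bytes ≤ B = 4; zero-pad to 4 bytes: K' = a8 10 73 00.
K' ⊕ ipad = 9e 26 45 36.  K' ⊕ opad = f4 4c 2f 5c.
Inner input = (K'⊕ipad) ∥ m = 9e 26 45 36 ∥ e6 42 07 d0.
Inner hash: even-index sum = 464 mod 256 = 208; odd-index sum = 366 mod 256 = 110 → d0 6e.
Outer input = (K'⊕opad) ∥ inner = f4 4c 2f 5c ∥ d0 6e.
Outer hash (tag): even-index sum = 499 mod 256 = 243; odd-index sum = 278 mod 256 = 22 → f3 16.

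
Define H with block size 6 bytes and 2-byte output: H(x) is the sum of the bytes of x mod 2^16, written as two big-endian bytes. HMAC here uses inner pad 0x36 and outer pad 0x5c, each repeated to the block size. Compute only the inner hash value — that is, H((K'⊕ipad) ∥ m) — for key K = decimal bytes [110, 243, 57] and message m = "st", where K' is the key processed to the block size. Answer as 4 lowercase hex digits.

02b5

Key decimal bytes [110, 243, 57] = 6e f3 39 is 3 bytes ≤ B = 6; zero-pad to 6 bytes: K' = 6e f3 39 00 00 00.
K' ⊕ ipad = 58 c5 0f 36 36 36.
Inner input = 58 c5 0f 36 36 36 ∥ 73 74.
Inner hash: sum = 88+197+15+54+54+54+115+116 = 693 → 02 b5.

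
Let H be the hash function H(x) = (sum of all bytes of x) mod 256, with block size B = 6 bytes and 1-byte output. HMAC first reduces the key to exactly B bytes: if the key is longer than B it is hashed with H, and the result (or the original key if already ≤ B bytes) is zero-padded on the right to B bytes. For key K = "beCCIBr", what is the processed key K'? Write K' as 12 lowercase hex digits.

|K| = 7 > B = 6, so first hash the key.
H(K): sum = 98+101+67+67+73+66+114 = 586; mod 256 = 74 → 4a.
Zero-pad H(K) = 4a to 6 bytes: K' = 4a 00 00 00 00 00.

4a0000000000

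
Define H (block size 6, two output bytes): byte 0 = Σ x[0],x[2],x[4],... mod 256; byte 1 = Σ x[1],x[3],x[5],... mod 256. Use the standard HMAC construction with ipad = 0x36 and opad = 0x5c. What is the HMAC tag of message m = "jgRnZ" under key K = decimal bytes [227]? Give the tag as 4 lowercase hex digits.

ce8b

Key decimal bytes [227] = e3 is 1 byte ≤ B = 6; zero-pad to 6 bytes: K' = e3 00 00 00 00 00.
K' ⊕ ipad = d5 36 36 36 36 36.  K' ⊕ opad = bf 5c 5c 5c 5c 5c.
Inner input = (K'⊕ipad) ∥ m = d5 36 36 36 36 36 ∥ 6a 67 52 6e 5a.
Inner hash: even-index sum = 599 mod 256 = 87; odd-index sum = 375 mod 256 = 119 → 57 77.
Outer input = (K'⊕opad) ∥ inner = bf 5c 5c 5c 5c 5c ∥ 57 77.
Outer hash (tag): even-index sum = 462 mod 256 = 206; odd-index sum = 395 mod 256 = 139 → ce 8b.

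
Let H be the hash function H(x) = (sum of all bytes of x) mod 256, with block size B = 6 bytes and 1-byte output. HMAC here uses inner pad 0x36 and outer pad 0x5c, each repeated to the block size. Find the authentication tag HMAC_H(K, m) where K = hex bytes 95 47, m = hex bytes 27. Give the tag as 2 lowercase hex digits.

67

Key hex bytes 95 47 is 2 bytes ≤ B = 6; zero-pad to 6 bytes: K' = 95 47 00 00 00 00.
K' ⊕ ipad = a3 71 36 36 36 36.  K' ⊕ opad = c9 1b 5c 5c 5c 5c.
Inner input = (K'⊕ipad) ∥ m = a3 71 36 36 36 36 ∥ 27.
Inner hash: sum = 163+113+54+54+54+54+39 = 531; mod 256 = 19 → 13.
Outer input = (K'⊕opad) ∥ inner = c9 1b 5c 5c 5c 5c ∥ 13.
Outer hash (tag): sum = 201+27+92+92+92+92+19 = 615; mod 256 = 103 → 67.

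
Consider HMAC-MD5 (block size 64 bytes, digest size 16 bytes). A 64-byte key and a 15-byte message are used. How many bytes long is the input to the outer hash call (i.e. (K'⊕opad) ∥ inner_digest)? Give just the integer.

80

Key is 64 ≤ 64 bytes, zero-padded: |K'| = 64.
Outer input = (K'⊕opad) ∥ H(inner) → 64 + 16 = 80 bytes.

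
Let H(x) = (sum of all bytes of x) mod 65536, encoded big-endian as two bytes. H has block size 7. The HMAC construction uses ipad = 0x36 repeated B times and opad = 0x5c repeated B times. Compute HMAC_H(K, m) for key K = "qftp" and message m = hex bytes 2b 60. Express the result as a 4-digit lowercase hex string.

021d

Key "qftp" = 71 66 74 70 is 4 bytes ≤ B = 7; zero-pad to 7 bytes: K' = 71 66 74 70 00 00 00.
K' ⊕ ipad = 47 50 42 46 36 36 36.  K' ⊕ opad = 2d 3a 28 2c 5c 5c 5c.
Inner input = (K'⊕ipad) ∥ m = 47 50 42 46 36 36 36 ∥ 2b 60.
Inner hash: sum = 71+80+66+70+54+54+54+43+96 = 588 → 02 4c.
Outer input = (K'⊕opad) ∥ inner = 2d 3a 28 2c 5c 5c 5c ∥ 02 4c.
Outer hash (tag): sum = 45+58+40+44+92+92+92+2+76 = 541 → 02 1d.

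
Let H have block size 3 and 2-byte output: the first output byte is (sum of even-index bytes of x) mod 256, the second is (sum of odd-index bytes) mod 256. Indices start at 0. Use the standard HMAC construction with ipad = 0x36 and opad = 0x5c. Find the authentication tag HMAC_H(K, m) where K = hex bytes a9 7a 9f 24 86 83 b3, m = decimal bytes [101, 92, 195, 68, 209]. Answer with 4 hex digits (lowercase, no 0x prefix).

490a

Key hex bytes a9 7a 9f 24 86 83 b3 is 7 bytes > B = 3, so hash it first: H(key) = 81 21, then zero-pad to 3 bytes: K' = 81 21 00.
K' ⊕ ipad = b7 17 36.  K' ⊕ opad = dd 7d 5c.
Inner input = (K'⊕ipad) ∥ m = b7 17 36 ∥ 65 5c c3 44 d1.
Inner hash: even-index sum = 397 mod 256 = 141; odd-index sum = 528 mod 256 = 16 → 8d 10.
Outer input = (K'⊕opad) ∥ inner = dd 7d 5c ∥ 8d 10.
Outer hash (tag): even-index sum = 329 mod 256 = 73; odd-index sum = 266 mod 256 = 10 → 49 0a.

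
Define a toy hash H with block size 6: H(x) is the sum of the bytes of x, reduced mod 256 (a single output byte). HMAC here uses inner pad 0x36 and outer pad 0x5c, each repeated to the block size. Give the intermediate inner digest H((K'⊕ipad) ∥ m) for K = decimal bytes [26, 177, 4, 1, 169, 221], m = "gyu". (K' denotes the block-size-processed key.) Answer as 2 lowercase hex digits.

Key decimal bytes [26, 177, 4, 1, 169, 221] = 1a b1 04 01 a9 dd is exactly B = 6 bytes: K' = 1a b1 04 01 a9 dd.
K' ⊕ ipad = 2c 87 32 37 9f eb.
Inner input = 2c 87 32 37 9f eb ∥ 67 79 75.
Inner hash: sum = 44+135+50+55+159+235+103+121+117 = 1019; mod 256 = 251 → fb.

fb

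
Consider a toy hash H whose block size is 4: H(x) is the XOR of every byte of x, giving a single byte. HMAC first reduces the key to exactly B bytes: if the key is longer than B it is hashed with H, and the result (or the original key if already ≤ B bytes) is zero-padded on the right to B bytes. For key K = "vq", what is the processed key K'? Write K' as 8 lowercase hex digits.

76710000

Key "vq" = 76 71 is 2 bytes ≤ B = 4; zero-pad to 4 bytes: K' = 76 71 00 00.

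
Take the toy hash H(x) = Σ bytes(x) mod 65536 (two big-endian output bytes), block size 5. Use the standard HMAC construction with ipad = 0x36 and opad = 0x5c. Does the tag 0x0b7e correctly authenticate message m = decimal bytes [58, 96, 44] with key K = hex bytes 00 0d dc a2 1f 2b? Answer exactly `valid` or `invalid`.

Key hex bytes 00 0d dc a2 1f 2b is 6 bytes > B = 5, so hash it first: H(key) = 01 d5, then zero-pad to 5 bytes: K' = 01 d5 00 00 00.
K' ⊕ ipad = 37 e3 36 36 36; K' ⊕ opad = 5d 89 5c 5c 5c.
Inner hash: sum = 55+227+54+54+54+58+96+44 = 642 → 02 82.
Outer hash (recomputed tag): sum = 93+137+92+92+92+2+130 = 638 → 02 7e.
Recomputed tag = 027e; claimed = 0b7e → mismatch.

invalid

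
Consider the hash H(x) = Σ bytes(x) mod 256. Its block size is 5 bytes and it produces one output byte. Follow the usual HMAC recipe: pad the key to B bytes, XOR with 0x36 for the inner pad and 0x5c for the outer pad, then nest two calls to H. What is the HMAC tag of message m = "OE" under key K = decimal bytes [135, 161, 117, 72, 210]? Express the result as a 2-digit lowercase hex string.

24

Key decimal bytes [135, 161, 117, 72, 210] = 87 a1 75 48 d2 is exactly B = 5 bytes: K' = 87 a1 75 48 d2.
K' ⊕ ipad = b1 97 43 7e e4.  K' ⊕ opad = db fd 29 14 8e.
Inner input = (K'⊕ipad) ∥ m = b1 97 43 7e e4 ∥ 4f 45.
Inner hash: sum = 177+151+67+126+228+79+69 = 897; mod 256 = 129 → 81.
Outer input = (K'⊕opad) ∥ inner = db fd 29 14 8e ∥ 81.
Outer hash (tag): sum = 219+253+41+20+142+129 = 804; mod 256 = 36 → 24.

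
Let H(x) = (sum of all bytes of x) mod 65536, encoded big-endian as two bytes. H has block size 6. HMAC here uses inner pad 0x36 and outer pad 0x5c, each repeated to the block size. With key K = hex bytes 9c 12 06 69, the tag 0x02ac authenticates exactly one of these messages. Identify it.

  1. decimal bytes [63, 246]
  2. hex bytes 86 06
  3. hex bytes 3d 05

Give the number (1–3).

2

Key hex bytes 9c 12 06 69 is 4 bytes ≤ B = 6; zero-pad to 6 bytes: K' = 9c 12 06 69 00 00.
K' ⊕ ipad = aa 24 30 5f 36 36; K' ⊕ opad = c0 4e 5a 35 5c 5c.
m1: inner = H(aa 24 30 5f 36 36 3f f6) = 02 fe; tag = H(c0 4e 5a 35 5c 5c 02 fe) = 0355
m2: inner = H(aa 24 30 5f 36 36 86 06) = 02 55; tag = H(c0 4e 5a 35 5c 5c 02 55) = 02ac ← matches
m3: inner = H(aa 24 30 5f 36 36 3d 05) = 02 0b; tag = H(c0 4e 5a 35 5c 5c 02 0b) = 0262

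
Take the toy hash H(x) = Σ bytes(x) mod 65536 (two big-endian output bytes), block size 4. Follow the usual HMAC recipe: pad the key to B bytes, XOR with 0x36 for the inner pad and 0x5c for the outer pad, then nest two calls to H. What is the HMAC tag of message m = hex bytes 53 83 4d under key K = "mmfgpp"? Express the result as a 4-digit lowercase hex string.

0267

Key "mmfgpp" = 6d 6d 66 67 70 70 is 6 bytes > B = 4, so hash it first: H(key) = 02 87, then zero-pad to 4 bytes: K' = 02 87 00 00.
K' ⊕ ipad = 34 b1 36 36.  K' ⊕ opad = 5e db 5c 5c.
Inner input = (K'⊕ipad) ∥ m = 34 b1 36 36 ∥ 53 83 4d.
Inner hash: sum = 52+177+54+54+83+131+77 = 628 → 02 74.
Outer input = (K'⊕opad) ∥ inner = 5e db 5c 5c ∥ 02 74.
Outer hash (tag): sum = 94+219+92+92+2+116 = 615 → 02 67.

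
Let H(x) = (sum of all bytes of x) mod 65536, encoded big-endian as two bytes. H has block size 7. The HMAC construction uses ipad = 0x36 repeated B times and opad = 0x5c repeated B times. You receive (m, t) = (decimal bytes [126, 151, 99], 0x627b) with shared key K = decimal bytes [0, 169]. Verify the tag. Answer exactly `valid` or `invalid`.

invalid

Key decimal bytes [0, 169] = 00 a9 is 2 bytes ≤ B = 7; zero-pad to 7 bytes: K' = 00 a9 00 00 00 00 00.
K' ⊕ ipad = 36 9f 36 36 36 36 36; K' ⊕ opad = 5c f5 5c 5c 5c 5c 5c.
Inner hash: sum = 54+159+54+54+54+54+54+126+151+99 = 859 → 03 5b.
Outer hash (recomputed tag): sum = 92+245+92+92+92+92+92+3+91 = 891 → 03 7b.
Recomputed tag = 037b; claimed = 627b → mismatch.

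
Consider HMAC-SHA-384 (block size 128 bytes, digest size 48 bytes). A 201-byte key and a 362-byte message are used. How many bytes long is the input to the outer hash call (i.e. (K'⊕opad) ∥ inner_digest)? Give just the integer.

Key is 201 > 128 bytes, so it is hashed to 48 bytes then zero-padded to 128: |K'| = 128.
Outer input = (K'⊕opad) ∥ H(inner) → 128 + 48 = 176 bytes.

176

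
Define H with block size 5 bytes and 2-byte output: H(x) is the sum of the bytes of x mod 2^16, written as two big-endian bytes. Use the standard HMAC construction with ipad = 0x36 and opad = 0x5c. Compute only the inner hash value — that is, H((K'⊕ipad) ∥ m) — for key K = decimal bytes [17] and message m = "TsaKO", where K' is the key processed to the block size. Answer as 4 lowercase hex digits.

02c1

Key decimal bytes [17] = 11 is 1 byte ≤ B = 5; zero-pad to 5 bytes: K' = 11 00 00 00 00.
K' ⊕ ipad = 27 36 36 36 36.
Inner input = 27 36 36 36 36 ∥ 54 73 61 4b 4f.
Inner hash: sum = 39+54+54+54+54+84+115+97+75+79 = 705 → 02 c1.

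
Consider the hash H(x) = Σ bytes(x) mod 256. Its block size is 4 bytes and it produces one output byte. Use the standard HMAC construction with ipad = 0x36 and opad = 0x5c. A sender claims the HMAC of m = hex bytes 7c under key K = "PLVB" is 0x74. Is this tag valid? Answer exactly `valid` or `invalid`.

Key "PLVB" = 50 4c 56 42 is exactly B = 4 bytes: K' = 50 4c 56 42.
K' ⊕ ipad = 66 7a 60 74; K' ⊕ opad = 0c 10 0a 1e.
Inner hash: sum = 102+122+96+116+124 = 560; mod 256 = 48 → 30.
Outer hash (recomputed tag): sum = 12+16+10+30+48 = 116 → 74.
Recomputed tag = 74; claimed = 74 → match.

valid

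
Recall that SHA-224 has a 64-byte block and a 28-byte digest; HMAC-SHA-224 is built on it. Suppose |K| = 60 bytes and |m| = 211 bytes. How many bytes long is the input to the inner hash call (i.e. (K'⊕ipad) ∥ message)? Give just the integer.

275

Key is 60 ≤ 64 bytes, zero-padded: |K'| = 64.
Inner input = (K'⊕ipad) ∥ m → 64 + 211 = 275 bytes.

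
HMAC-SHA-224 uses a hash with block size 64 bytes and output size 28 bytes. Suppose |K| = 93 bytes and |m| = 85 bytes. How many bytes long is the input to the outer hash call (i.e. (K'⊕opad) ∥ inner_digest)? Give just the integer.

92

Key is 93 > 64 bytes, so it is hashed to 28 bytes then zero-padded to 64: |K'| = 64.
Outer input = (K'⊕opad) ∥ H(inner) → 64 + 28 = 92 bytes.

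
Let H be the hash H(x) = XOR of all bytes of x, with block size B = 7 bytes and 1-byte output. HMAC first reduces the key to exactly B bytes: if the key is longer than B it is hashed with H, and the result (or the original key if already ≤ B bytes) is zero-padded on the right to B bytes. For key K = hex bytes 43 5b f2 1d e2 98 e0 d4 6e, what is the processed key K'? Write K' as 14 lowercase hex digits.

d7000000000000

|K| = 9 > B = 7, so first hash the key.
H(K): XOR 43⊕5b⊕f2⊕1d⊕e2⊕98⊕e0⊕d4⊕6e = d7.
Zero-pad H(K) = d7 to 7 bytes: K' = d7 00 00 00 00 00 00.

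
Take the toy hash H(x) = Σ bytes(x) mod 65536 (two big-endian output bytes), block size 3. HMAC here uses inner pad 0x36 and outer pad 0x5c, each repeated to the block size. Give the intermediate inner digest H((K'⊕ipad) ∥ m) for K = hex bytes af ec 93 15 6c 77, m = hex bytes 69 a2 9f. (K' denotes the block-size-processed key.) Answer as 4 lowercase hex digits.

0225

Key hex bytes af ec 93 15 6c 77 is 6 bytes > B = 3, so hash it first: H(key) = 03 26, then zero-pad to 3 bytes: K' = 03 26 00.
K' ⊕ ipad = 35 10 36.
Inner input = 35 10 36 ∥ 69 a2 9f.
Inner hash: sum = 53+16+54+105+162+159 = 549 → 02 25.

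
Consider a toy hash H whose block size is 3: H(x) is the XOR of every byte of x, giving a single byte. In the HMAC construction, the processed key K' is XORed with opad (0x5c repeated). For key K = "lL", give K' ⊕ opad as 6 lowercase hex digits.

30105c

Key "lL" = 6c 4c is 2 bytes ≤ B = 3; zero-pad to 3 bytes: K' = 6c 4c 00.
XOR each byte with 0x5c: 6c⊕5c=30, 4c⊕5c=10, 00⊕5c=5c.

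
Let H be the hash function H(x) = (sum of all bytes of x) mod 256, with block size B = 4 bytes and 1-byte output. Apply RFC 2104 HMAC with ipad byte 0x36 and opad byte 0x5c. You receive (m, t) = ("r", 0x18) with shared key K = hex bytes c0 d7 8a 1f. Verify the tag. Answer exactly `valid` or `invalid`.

Key hex bytes c0 d7 8a 1f is exactly B = 4 bytes: K' = c0 d7 8a 1f.
K' ⊕ ipad = f6 e1 bc 29; K' ⊕ opad = 9c 8b d6 43.
Inner hash: sum = 246+225+188+41+114 = 814; mod 256 = 46 → 2e.
Outer hash (recomputed tag): sum = 156+139+214+67+46 = 622; mod 256 = 110 → 6e.
Recomputed tag = 6e; claimed = 18 → mismatch.

invalid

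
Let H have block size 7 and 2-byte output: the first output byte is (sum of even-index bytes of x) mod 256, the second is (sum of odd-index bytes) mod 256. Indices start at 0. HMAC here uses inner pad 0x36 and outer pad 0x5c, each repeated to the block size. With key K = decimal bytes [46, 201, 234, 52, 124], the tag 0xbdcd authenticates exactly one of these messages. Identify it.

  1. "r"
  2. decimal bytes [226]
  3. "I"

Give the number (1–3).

2

Key decimal bytes [46, 201, 234, 52, 124] = 2e c9 ea 34 7c is 5 bytes ≤ B = 7; zero-pad to 7 bytes: K' = 2e c9 ea 34 7c 00 00.
K' ⊕ ipad = 18 ff dc 02 4a 36 36; K' ⊕ opad = 72 95 b6 68 20 5c 5c.
m1: inner = H(18 ff dc 02 4a 36 36 72) = 74 a9; tag = H(72 95 b6 68 20 5c 5c 74 a9) = 4dcd
m2: inner = H(18 ff dc 02 4a 36 36 e2) = 74 19; tag = H(72 95 b6 68 20 5c 5c 74 19) = bdcd ← matches
m3: inner = H(18 ff dc 02 4a 36 36 49) = 74 80; tag = H(72 95 b6 68 20 5c 5c 74 80) = 24cd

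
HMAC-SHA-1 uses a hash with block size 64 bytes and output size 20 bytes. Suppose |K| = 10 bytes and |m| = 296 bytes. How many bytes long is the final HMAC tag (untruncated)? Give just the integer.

The tag is one SHA-1 digest: 20 bytes.

20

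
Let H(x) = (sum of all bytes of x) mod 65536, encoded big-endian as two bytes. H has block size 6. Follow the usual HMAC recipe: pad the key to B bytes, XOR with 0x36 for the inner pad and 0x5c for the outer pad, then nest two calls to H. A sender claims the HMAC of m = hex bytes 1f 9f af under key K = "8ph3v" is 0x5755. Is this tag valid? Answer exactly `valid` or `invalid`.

invalid

Key "8ph3v" = 38 70 68 33 76 is 5 bytes ≤ B = 6; zero-pad to 6 bytes: K' = 38 70 68 33 76 00.
K' ⊕ ipad = 0e 46 5e 05 40 36; K' ⊕ opad = 64 2c 34 6f 2a 5c.
Inner hash: sum = 14+70+94+5+64+54+31+159+175 = 666 → 02 9a.
Outer hash (recomputed tag): sum = 100+44+52+111+42+92+2+154 = 597 → 02 55.
Recomputed tag = 0255; claimed = 5755 → mismatch.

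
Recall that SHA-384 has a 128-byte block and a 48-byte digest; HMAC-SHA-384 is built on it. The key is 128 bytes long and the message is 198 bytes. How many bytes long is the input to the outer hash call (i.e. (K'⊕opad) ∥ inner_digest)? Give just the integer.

Key is 128 ≤ 128 bytes, zero-padded: |K'| = 128.
Outer input = (K'⊕opad) ∥ H(inner) → 128 + 48 = 176 bytes.

176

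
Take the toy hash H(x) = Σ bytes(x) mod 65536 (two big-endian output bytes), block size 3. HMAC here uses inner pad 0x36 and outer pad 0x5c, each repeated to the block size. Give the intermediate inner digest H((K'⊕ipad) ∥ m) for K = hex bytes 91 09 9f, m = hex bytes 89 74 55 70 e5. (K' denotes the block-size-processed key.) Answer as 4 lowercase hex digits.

0436

Key hex bytes 91 09 9f is exactly B = 3 bytes: K' = 91 09 9f.
K' ⊕ ipad = a7 3f a9.
Inner input = a7 3f a9 ∥ 89 74 55 70 e5.
Inner hash: sum = 167+63+169+137+116+85+112+229 = 1078 → 04 36.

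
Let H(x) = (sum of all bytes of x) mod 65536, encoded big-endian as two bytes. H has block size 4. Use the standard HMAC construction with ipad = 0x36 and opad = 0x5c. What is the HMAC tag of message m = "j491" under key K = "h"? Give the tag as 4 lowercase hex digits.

Key "h" = 68 is 1 byte ≤ B = 4; zero-pad to 4 bytes: K' = 68 00 00 00.
K' ⊕ ipad = 5e 36 36 36.  K' ⊕ opad = 34 5c 5c 5c.
Inner input = (K'⊕ipad) ∥ m = 5e 36 36 36 ∥ 6a 34 39 31.
Inner hash: sum = 94+54+54+54+106+52+57+49 = 520 → 02 08.
Outer input = (K'⊕opad) ∥ inner = 34 5c 5c 5c ∥ 02 08.
Outer hash (tag): sum = 52+92+92+92+2+8 = 338 → 01 52.

0152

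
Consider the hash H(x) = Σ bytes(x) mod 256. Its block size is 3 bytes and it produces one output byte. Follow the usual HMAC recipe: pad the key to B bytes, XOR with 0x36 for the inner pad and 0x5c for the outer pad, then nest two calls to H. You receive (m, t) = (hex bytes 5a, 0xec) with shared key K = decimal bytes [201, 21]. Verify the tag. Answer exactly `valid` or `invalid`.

valid

Key decimal bytes [201, 21] = c9 15 is 2 bytes ≤ B = 3; zero-pad to 3 bytes: K' = c9 15 00.
K' ⊕ ipad = ff 23 36; K' ⊕ opad = 95 49 5c.
Inner hash: sum = 255+35+54+90 = 434; mod 256 = 178 → b2.
Outer hash (recomputed tag): sum = 149+73+92+178 = 492; mod 256 = 236 → ec.
Recomputed tag = ec; claimed = ec → match.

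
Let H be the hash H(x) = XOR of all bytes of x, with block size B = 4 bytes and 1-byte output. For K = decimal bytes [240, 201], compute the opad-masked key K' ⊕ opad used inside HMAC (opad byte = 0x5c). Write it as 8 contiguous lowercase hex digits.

Key decimal bytes [240, 201] = f0 c9 is 2 bytes ≤ B = 4; zero-pad to 4 bytes: K' = f0 c9 00 00.
XOR each byte with 0x5c: f0⊕5c=ac, c9⊕5c=95, 00⊕5c=5c, 00⊕5c=5c.

ac955c5c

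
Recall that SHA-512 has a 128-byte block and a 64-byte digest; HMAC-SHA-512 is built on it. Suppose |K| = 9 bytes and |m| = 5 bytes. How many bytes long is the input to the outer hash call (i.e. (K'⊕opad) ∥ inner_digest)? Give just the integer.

Key is 9 ≤ 128 bytes, zero-padded: |K'| = 128.
Outer input = (K'⊕opad) ∥ H(inner) → 128 + 64 = 192 bytes.

192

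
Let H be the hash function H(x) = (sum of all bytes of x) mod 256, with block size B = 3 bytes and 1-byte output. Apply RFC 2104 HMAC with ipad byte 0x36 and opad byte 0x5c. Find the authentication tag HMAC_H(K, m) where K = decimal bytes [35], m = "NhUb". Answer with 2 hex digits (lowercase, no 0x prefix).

Key decimal bytes [35] = 23 is 1 byte ≤ B = 3; zero-pad to 3 bytes: K' = 23 00 00.
K' ⊕ ipad = 15 36 36.  K' ⊕ opad = 7f 5c 5c.
Inner input = (K'⊕ipad) ∥ m = 15 36 36 ∥ 4e 68 55 62.
Inner hash: sum = 21+54+54+78+104+85+98 = 494; mod 256 = 238 → ee.
Outer input = (K'⊕opad) ∥ inner = 7f 5c 5c ∥ ee.
Outer hash (tag): sum = 127+92+92+238 = 549; mod 256 = 37 → 25.

25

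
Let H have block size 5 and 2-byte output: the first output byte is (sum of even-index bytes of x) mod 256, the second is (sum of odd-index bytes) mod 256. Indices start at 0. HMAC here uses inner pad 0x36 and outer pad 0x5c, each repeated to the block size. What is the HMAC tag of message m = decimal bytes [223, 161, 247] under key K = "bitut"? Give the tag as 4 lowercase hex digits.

Key "bitut" = 62 69 74 75 74 is exactly B = 5 bytes: K' = 62 69 74 75 74.
K' ⊕ ipad = 54 5f 42 43 42.  K' ⊕ opad = 3e 35 28 29 28.
Inner input = (K'⊕ipad) ∥ m = 54 5f 42 43 42 ∥ df a1 f7.
Inner hash: even-index sum = 377 mod 256 = 121; odd-index sum = 632 mod 256 = 120 → 79 78.
Outer input = (K'⊕opad) ∥ inner = 3e 35 28 29 28 ∥ 79 78.
Outer hash (tag): even-index sum = 262 mod 256 = 6; odd-index sum = 215 mod 256 = 215 → 06 d7.

06d7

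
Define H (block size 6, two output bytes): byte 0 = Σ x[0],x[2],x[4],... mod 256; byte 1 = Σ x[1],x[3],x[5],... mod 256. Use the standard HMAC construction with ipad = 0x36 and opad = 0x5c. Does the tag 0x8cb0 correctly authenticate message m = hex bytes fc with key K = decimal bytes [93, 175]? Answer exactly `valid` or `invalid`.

valid

Key decimal bytes [93, 175] = 5d af is 2 bytes ≤ B = 6; zero-pad to 6 bytes: K' = 5d af 00 00 00 00.
K' ⊕ ipad = 6b 99 36 36 36 36; K' ⊕ opad = 01 f3 5c 5c 5c 5c.
Inner hash: even-index sum = 467 mod 256 = 211; odd-index sum = 261 mod 256 = 5 → d3 05.
Outer hash (recomputed tag): even-index sum = 396 mod 256 = 140; odd-index sum = 432 mod 256 = 176 → 8c b0.
Recomputed tag = 8cb0; claimed = 8cb0 → match.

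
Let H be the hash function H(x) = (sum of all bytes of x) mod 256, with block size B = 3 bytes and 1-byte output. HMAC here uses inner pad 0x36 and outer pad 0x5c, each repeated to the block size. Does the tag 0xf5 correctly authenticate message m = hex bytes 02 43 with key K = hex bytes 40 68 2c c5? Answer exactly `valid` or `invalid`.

invalid

Key hex bytes 40 68 2c c5 is 4 bytes > B = 3, so hash it first: H(key) = 99, then zero-pad to 3 bytes: K' = 99 00 00.
K' ⊕ ipad = af 36 36; K' ⊕ opad = c5 5c 5c.
Inner hash: sum = 175+54+54+2+67 = 352; mod 256 = 96 → 60.
Outer hash (recomputed tag): sum = 197+92+92+96 = 477; mod 256 = 221 → dd.
Recomputed tag = dd; claimed = f5 → mismatch.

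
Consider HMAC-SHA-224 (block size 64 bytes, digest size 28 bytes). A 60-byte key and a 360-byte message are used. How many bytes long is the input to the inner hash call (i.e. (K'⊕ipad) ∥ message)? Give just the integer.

424

Key is 60 ≤ 64 bytes, zero-padded: |K'| = 64.
Inner input = (K'⊕ipad) ∥ m → 64 + 360 = 424 bytes.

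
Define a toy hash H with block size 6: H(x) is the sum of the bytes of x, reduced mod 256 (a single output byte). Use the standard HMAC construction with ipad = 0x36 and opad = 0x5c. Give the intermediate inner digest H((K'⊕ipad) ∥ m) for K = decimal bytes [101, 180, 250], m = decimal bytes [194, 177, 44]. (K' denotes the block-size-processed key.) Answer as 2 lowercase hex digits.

Key decimal bytes [101, 180, 250] = 65 b4 fa is 3 bytes ≤ B = 6; zero-pad to 6 bytes: K' = 65 b4 fa 00 00 00.
K' ⊕ ipad = 53 82 cc 36 36 36.
Inner input = 53 82 cc 36 36 36 ∥ c2 b1 2c.
Inner hash: sum = 83+130+204+54+54+54+194+177+44 = 994; mod 256 = 226 → e2.

e2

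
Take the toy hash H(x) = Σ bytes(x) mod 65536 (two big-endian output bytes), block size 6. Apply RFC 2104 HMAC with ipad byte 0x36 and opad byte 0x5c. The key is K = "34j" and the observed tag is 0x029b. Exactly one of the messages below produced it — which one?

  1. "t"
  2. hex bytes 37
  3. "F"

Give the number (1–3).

Key "34j" = 33 34 6a is 3 bytes ≤ B = 6; zero-pad to 6 bytes: K' = 33 34 6a 00 00 00.
K' ⊕ ipad = 05 02 5c 36 36 36; K' ⊕ opad = 6f 68 36 5c 5c 5c.
m1: inner = H(05 02 5c 36 36 36 74) = 01 79; tag = H(6f 68 36 5c 5c 5c 01 79) = 029b ← matches
m2: inner = H(05 02 5c 36 36 36 37) = 01 3c; tag = H(6f 68 36 5c 5c 5c 01 3c) = 025e
m3: inner = H(05 02 5c 36 36 36 46) = 01 4b; tag = H(6f 68 36 5c 5c 5c 01 4b) = 026d

1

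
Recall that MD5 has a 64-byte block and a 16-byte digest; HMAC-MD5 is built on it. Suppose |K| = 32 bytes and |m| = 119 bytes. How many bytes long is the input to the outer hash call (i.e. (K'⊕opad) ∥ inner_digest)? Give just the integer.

Key is 32 ≤ 64 bytes, zero-padded: |K'| = 64.
Outer input = (K'⊕opad) ∥ H(inner) → 64 + 16 = 80 bytes.

80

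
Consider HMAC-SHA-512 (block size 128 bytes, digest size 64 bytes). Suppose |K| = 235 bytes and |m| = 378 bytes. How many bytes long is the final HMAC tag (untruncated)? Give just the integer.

64

The tag is one SHA-512 digest: 64 bytes.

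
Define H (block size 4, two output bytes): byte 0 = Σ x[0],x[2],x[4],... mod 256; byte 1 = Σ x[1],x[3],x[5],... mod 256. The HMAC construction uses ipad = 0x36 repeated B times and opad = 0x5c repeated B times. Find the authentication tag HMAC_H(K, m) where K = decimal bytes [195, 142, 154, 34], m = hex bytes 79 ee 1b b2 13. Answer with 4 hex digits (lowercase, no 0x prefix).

Key decimal bytes [195, 142, 154, 34] = c3 8e 9a 22 is exactly B = 4 bytes: K' = c3 8e 9a 22.
K' ⊕ ipad = f5 b8 ac 14.  K' ⊕ opad = 9f d2 c6 7e.
Inner input = (K'⊕ipad) ∥ m = f5 b8 ac 14 ∥ 79 ee 1b b2 13.
Inner hash: even-index sum = 584 mod 256 = 72; odd-index sum = 620 mod 256 = 108 → 48 6c.
Outer input = (K'⊕opad) ∥ inner = 9f d2 c6 7e ∥ 48 6c.
Outer hash (tag): even-index sum = 429 mod 256 = 173; odd-index sum = 444 mod 256 = 188 → ad bc.

adbc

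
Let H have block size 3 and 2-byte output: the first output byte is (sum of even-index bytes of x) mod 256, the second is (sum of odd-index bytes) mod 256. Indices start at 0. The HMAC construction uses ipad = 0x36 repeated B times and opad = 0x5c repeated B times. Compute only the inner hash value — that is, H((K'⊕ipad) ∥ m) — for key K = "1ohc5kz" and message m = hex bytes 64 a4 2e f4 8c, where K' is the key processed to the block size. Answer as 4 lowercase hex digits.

4c29

Key "1ohc5kz" = 31 6f 68 63 35 6b 7a is 7 bytes > B = 3, so hash it first: H(key) = 48 3d, then zero-pad to 3 bytes: K' = 48 3d 00.
K' ⊕ ipad = 7e 0b 36.
Inner input = 7e 0b 36 ∥ 64 a4 2e f4 8c.
Inner hash: even-index sum = 588 mod 256 = 76; odd-index sum = 297 mod 256 = 41 → 4c 29.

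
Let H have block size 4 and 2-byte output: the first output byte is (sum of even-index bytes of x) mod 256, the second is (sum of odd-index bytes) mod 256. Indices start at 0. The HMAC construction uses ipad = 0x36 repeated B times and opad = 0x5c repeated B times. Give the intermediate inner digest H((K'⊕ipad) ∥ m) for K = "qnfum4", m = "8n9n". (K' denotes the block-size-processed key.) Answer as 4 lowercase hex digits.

1933

Key "qnfum4" = 71 6e 66 75 6d 34 is 6 bytes > B = 4, so hash it first: H(key) = 44 17, then zero-pad to 4 bytes: K' = 44 17 00 00.
K' ⊕ ipad = 72 21 36 36.
Inner input = 72 21 36 36 ∥ 38 6e 39 6e.
Inner hash: even-index sum = 281 mod 256 = 25; odd-index sum = 307 mod 256 = 51 → 19 33.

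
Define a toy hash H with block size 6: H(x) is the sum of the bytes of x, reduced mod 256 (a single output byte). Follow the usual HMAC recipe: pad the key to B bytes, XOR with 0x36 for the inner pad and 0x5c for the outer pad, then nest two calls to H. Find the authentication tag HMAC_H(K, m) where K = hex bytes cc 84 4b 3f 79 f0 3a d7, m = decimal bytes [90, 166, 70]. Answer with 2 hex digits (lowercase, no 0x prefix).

8a

Key hex bytes cc 84 4b 3f 79 f0 3a d7 is 8 bytes > B = 6, so hash it first: H(key) = 54, then zero-pad to 6 bytes: K' = 54 00 00 00 00 00.
K' ⊕ ipad = 62 36 36 36 36 36.  K' ⊕ opad = 08 5c 5c 5c 5c 5c.
Inner input = (K'⊕ipad) ∥ m = 62 36 36 36 36 36 ∥ 5a a6 46.
Inner hash: sum = 98+54+54+54+54+54+90+166+70 = 694; mod 256 = 182 → b6.
Outer input = (K'⊕opad) ∥ inner = 08 5c 5c 5c 5c 5c ∥ b6.
Outer hash (tag): sum = 8+92+92+92+92+92+182 = 650; mod 256 = 138 → 8a.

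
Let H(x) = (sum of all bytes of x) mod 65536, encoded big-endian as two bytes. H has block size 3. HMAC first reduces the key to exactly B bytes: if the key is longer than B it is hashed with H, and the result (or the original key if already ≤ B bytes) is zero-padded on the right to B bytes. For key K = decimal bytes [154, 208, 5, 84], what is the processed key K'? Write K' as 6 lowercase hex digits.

01c300

|K| = 4 > B = 3, so first hash the key.
H(K): sum = 154+208+5+84 = 451 → 01 c3.
Zero-pad H(K) = 01 c3 to 3 bytes: K' = 01 c3 00.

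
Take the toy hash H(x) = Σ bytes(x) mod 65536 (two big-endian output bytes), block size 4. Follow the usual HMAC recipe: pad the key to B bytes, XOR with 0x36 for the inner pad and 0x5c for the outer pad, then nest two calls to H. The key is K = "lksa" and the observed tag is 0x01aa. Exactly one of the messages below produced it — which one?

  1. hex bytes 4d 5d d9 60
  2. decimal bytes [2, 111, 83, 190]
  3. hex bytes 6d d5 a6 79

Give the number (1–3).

Key "lksa" = 6c 6b 73 61 is exactly B = 4 bytes: K' = 6c 6b 73 61.
K' ⊕ ipad = 5a 5d 45 57; K' ⊕ opad = 30 37 2f 3d.
m1: inner = H(5a 5d 45 57 4d 5d d9 60) = 03 36; tag = H(30 37 2f 3d 03 36) = 010c
m2: inner = H(5a 5d 45 57 02 6f 53 be) = 02 d5; tag = H(30 37 2f 3d 02 d5) = 01aa ← matches
m3: inner = H(5a 5d 45 57 6d d5 a6 79) = 03 b4; tag = H(30 37 2f 3d 03 b4) = 018a

2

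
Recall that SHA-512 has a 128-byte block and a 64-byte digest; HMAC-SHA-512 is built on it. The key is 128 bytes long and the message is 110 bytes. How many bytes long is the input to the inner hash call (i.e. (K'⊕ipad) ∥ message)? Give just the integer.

Key is 128 ≤ 128 bytes, zero-padded: |K'| = 128.
Inner input = (K'⊕ipad) ∥ m → 128 + 110 = 238 bytes.

238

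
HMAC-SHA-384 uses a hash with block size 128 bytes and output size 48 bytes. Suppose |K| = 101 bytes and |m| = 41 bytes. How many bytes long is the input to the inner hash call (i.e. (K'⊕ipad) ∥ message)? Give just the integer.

169

Key is 101 ≤ 128 bytes, zero-padded: |K'| = 128.
Inner input = (K'⊕ipad) ∥ m → 128 + 41 = 169 bytes.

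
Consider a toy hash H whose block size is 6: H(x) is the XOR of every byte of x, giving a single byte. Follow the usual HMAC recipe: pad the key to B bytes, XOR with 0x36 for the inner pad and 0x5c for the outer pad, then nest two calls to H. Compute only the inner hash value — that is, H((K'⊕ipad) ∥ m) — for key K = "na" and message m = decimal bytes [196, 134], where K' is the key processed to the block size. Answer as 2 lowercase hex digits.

4d

Key "na" = 6e 61 is 2 bytes ≤ B = 6; zero-pad to 6 bytes: K' = 6e 61 00 00 00 00.
K' ⊕ ipad = 58 57 36 36 36 36.
Inner input = 58 57 36 36 36 36 ∥ c4 86.
Inner hash: XOR 58⊕57⊕36⊕36⊕36⊕36⊕c4⊕86 = 4d.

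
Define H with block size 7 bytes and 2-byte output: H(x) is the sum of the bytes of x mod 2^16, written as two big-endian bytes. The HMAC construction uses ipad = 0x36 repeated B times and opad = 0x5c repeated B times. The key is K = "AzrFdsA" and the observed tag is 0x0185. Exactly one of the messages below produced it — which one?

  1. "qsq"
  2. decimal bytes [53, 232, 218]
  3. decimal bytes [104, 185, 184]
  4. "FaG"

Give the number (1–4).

4

Key "AzrFdsA" = 41 7a 72 46 64 73 41 is exactly B = 7 bytes: K' = 41 7a 72 46 64 73 41.
K' ⊕ ipad = 77 4c 44 70 52 45 77; K' ⊕ opad = 1d 26 2e 1a 38 2f 1d.
m1: inner = H(77 4c 44 70 52 45 77 71 73 71) = 03 da; tag = H(1d 26 2e 1a 38 2f 1d 03 da) = 01ec
m2: inner = H(77 4c 44 70 52 45 77 35 e8 da) = 04 7c; tag = H(1d 26 2e 1a 38 2f 1d 04 7c) = 018f
m3: inner = H(77 4c 44 70 52 45 77 68 b9 b8) = 04 5e; tag = H(1d 26 2e 1a 38 2f 1d 04 5e) = 0171
m4: inner = H(77 4c 44 70 52 45 77 46 61 47) = 03 73; tag = H(1d 26 2e 1a 38 2f 1d 03 73) = 0185 ← matches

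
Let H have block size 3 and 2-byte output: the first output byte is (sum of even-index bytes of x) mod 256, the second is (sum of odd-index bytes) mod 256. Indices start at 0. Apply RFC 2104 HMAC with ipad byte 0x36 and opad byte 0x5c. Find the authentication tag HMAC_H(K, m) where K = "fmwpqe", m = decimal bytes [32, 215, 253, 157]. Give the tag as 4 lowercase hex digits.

ff40

Key "fmwpqe" = 66 6d 77 70 71 65 is 6 bytes > B = 3, so hash it first: H(key) = 4e 42, then zero-pad to 3 bytes: K' = 4e 42 00.
K' ⊕ ipad = 78 74 36.  K' ⊕ opad = 12 1e 5c.
Inner input = (K'⊕ipad) ∥ m = 78 74 36 ∥ 20 d7 fd 9d.
Inner hash: even-index sum = 546 mod 256 = 34; odd-index sum = 401 mod 256 = 145 → 22 91.
Outer input = (K'⊕opad) ∥ inner = 12 1e 5c ∥ 22 91.
Outer hash (tag): even-index sum = 255 mod 256 = 255; odd-index sum = 64 mod 256 = 64 → ff 40.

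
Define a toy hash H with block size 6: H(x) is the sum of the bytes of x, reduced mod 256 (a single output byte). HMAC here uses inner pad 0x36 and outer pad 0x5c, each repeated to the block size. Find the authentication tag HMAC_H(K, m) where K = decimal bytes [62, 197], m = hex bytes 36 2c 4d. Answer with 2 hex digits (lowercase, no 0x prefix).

Key decimal bytes [62, 197] = 3e c5 is 2 bytes ≤ B = 6; zero-pad to 6 bytes: K' = 3e c5 00 00 00 00.
K' ⊕ ipad = 08 f3 36 36 36 36.  K' ⊕ opad = 62 99 5c 5c 5c 5c.
Inner input = (K'⊕ipad) ∥ m = 08 f3 36 36 36 36 ∥ 36 2c 4d.
Inner hash: sum = 8+243+54+54+54+54+54+44+77 = 642; mod 256 = 130 → 82.
Outer input = (K'⊕opad) ∥ inner = 62 99 5c 5c 5c 5c ∥ 82.
Outer hash (tag): sum = 98+153+92+92+92+92+130 = 749; mod 256 = 237 → ed.

ed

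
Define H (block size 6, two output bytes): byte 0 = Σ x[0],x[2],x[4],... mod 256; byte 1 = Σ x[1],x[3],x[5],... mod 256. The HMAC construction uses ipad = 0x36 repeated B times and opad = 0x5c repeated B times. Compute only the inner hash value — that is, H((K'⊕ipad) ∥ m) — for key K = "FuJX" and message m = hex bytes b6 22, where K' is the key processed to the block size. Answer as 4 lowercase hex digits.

d809

Key "FuJX" = 46 75 4a 58 is 4 bytes ≤ B = 6; zero-pad to 6 bytes: K' = 46 75 4a 58 00 00.
K' ⊕ ipad = 70 43 7c 6e 36 36.
Inner input = 70 43 7c 6e 36 36 ∥ b6 22.
Inner hash: even-index sum = 472 mod 256 = 216; odd-index sum = 265 mod 256 = 9 → d8 09.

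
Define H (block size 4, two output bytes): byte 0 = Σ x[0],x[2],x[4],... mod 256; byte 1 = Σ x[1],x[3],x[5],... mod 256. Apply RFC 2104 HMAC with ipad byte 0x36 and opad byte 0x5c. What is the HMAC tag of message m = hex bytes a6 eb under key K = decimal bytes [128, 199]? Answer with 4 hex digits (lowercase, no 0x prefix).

ca09

Key decimal bytes [128, 199] = 80 c7 is 2 bytes ≤ B = 4; zero-pad to 4 bytes: K' = 80 c7 00 00.
K' ⊕ ipad = b6 f1 36 36.  K' ⊕ opad = dc 9b 5c 5c.
Inner input = (K'⊕ipad) ∥ m = b6 f1 36 36 ∥ a6 eb.
Inner hash: even-index sum = 402 mod 256 = 146; odd-index sum = 530 mod 256 = 18 → 92 12.
Outer input = (K'⊕opad) ∥ inner = dc 9b 5c 5c ∥ 92 12.
Outer hash (tag): even-index sum = 458 mod 256 = 202; odd-index sum = 265 mod 256 = 9 → ca 09.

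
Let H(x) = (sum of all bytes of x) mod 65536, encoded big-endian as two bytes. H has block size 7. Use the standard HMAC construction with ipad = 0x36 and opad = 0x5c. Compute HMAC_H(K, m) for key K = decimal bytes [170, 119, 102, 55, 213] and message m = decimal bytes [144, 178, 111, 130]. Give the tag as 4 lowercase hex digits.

03bb

Key decimal bytes [170, 119, 102, 55, 213] = aa 77 66 37 d5 is 5 bytes ≤ B = 7; zero-pad to 7 bytes: K' = aa 77 66 37 d5 00 00.
K' ⊕ ipad = 9c 41 50 01 e3 36 36.  K' ⊕ opad = f6 2b 3a 6b 89 5c 5c.
Inner input = (K'⊕ipad) ∥ m = 9c 41 50 01 e3 36 36 ∥ 90 b2 6f 82.
Inner hash: sum = 156+65+80+1+227+54+54+144+178+111+130 = 1200 → 04 b0.
Outer input = (K'⊕opad) ∥ inner = f6 2b 3a 6b 89 5c 5c ∥ 04 b0.
Outer hash (tag): sum = 246+43+58+107+137+92+92+4+176 = 955 → 03 bb.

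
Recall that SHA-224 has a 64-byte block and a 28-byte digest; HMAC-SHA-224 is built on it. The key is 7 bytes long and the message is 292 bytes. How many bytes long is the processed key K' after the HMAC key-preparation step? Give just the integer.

Key is 7 ≤ 64 bytes, zero-padded: |K'| = 64.

64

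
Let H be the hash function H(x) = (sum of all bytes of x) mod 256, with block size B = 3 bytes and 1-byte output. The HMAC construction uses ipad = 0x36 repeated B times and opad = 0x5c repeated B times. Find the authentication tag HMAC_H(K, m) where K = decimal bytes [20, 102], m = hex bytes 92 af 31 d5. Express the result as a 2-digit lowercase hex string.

cd

Key decimal bytes [20, 102] = 14 66 is 2 bytes ≤ B = 3; zero-pad to 3 bytes: K' = 14 66 00.
K' ⊕ ipad = 22 50 36.  K' ⊕ opad = 48 3a 5c.
Inner input = (K'⊕ipad) ∥ m = 22 50 36 ∥ 92 af 31 d5.
Inner hash: sum = 34+80+54+146+175+49+213 = 751; mod 256 = 239 → ef.
Outer input = (K'⊕opad) ∥ inner = 48 3a 5c ∥ ef.
Outer hash (tag): sum = 72+58+92+239 = 461; mod 256 = 205 → cd.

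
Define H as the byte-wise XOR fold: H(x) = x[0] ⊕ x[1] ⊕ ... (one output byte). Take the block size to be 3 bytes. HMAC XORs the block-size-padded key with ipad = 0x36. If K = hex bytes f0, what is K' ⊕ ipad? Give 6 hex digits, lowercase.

c63636

Key hex bytes f0 is 1 byte ≤ B = 3; zero-pad to 3 bytes: K' = f0 00 00.
XOR each byte with 0x36: f0⊕36=c6, 00⊕36=36, 00⊕36=36.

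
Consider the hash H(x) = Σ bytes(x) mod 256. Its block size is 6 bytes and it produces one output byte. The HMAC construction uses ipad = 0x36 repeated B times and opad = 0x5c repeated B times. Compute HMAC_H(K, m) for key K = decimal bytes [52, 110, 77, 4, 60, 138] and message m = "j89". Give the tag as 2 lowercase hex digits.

Key decimal bytes [52, 110, 77, 4, 60, 138] = 34 6e 4d 04 3c 8a is exactly B = 6 bytes: K' = 34 6e 4d 04 3c 8a.
K' ⊕ ipad = 02 58 7b 32 0a bc.  K' ⊕ opad = 68 32 11 58 60 d6.
Inner input = (K'⊕ipad) ∥ m = 02 58 7b 32 0a bc ∥ 6a 38 39.
Inner hash: sum = 2+88+123+50+10+188+106+56+57 = 680; mod 256 = 168 → a8.
Outer input = (K'⊕opad) ∥ inner = 68 32 11 58 60 d6 ∥ a8.
Outer hash (tag): sum = 104+50+17+88+96+214+168 = 737; mod 256 = 225 → e1.

e1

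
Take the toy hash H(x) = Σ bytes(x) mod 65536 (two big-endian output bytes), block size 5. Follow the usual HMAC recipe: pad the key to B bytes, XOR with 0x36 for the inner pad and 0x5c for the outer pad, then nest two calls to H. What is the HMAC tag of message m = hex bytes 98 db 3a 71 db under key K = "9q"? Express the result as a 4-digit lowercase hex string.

Key "9q" = 39 71 is 2 bytes ≤ B = 5; zero-pad to 5 bytes: K' = 39 71 00 00 00.
K' ⊕ ipad = 0f 47 36 36 36.  K' ⊕ opad = 65 2d 5c 5c 5c.
Inner input = (K'⊕ipad) ∥ m = 0f 47 36 36 36 ∥ 98 db 3a 71 db.
Inner hash: sum = 15+71+54+54+54+152+219+58+113+219 = 1009 → 03 f1.
Outer input = (K'⊕opad) ∥ inner = 65 2d 5c 5c 5c ∥ 03 f1.
Outer hash (tag): sum = 101+45+92+92+92+3+241 = 666 → 02 9a.

029a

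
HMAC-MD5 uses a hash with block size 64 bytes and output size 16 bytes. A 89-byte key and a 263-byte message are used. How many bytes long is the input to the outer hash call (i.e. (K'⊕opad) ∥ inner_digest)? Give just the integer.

Key is 89 > 64 bytes, so it is hashed to 16 bytes then zero-padded to 64: |K'| = 64.
Outer input = (K'⊕opad) ∥ H(inner) → 64 + 16 = 80 bytes.

80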